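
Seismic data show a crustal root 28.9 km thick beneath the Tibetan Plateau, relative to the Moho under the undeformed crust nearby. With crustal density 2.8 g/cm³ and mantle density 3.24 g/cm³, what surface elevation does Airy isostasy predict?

By Archimedes' principle applied to the lithosphere: ρ_c h = (ρ_m − ρ_c) r.
h = r (ρ_m − ρ_c) / ρ_c = 28.9 km × (3.24 − 2.8) / 2.8 = 4.54 km.

4.54 km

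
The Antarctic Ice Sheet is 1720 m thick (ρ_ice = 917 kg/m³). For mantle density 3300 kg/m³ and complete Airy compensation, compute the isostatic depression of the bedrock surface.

Balancing pressure at the compensation depth: the ice load ρ_ice t is balanced by mantle displaced below, ρ_m s.
s = t ρ_ice / ρ_m = 1720 m × 917/3300 = 478 m.

478 m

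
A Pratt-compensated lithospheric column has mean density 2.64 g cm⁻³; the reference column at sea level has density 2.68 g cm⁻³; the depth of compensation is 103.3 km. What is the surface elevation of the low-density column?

1.57 km

ρ_ref D = ρ (D + h) → h = D (ρ_ref − ρ)/ρ.
h = 103.3 km × (2.68 − 2.64)/2.64 = 1.57 km.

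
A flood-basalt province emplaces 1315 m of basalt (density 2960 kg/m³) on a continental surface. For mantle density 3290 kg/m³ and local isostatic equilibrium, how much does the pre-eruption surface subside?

1180 m

Subaerial loading: s = t ρ_load / ρ_m.
s = 1315 m × 2960/3290 = 1180 m.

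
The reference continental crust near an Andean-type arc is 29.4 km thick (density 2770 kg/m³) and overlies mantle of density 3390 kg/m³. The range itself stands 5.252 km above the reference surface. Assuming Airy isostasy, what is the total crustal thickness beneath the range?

Root depth r = h ρ_c / (ρ_m − ρ_c) = 5.252 km × 2770 / 620 = 23.46 km.
Total thickness = T + h + r = 29.4 km + 5.252 km + 23.46 km = 58.1 km.

58.1 km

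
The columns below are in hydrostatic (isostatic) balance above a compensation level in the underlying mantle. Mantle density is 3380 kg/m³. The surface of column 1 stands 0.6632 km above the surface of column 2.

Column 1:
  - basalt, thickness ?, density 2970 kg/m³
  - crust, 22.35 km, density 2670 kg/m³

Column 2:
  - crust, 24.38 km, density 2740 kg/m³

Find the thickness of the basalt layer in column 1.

4.82 km

Take the compensation level at the base of the deeper column (depth z_c below the surface of column 1) and equate Σ ρ_i t_i down to z_c; mantle fills any gap and the z_c terms cancel.
Column 1: x×2970 + 22.35×2670 + (z_c − 22.35 − x)×3380
Column 2: 0.6632×0 + 24.38×2740 + (z_c − 0.6632 − 24.38)×3380
The z_c×3380 term appears on both sides and cancels. Collect the known terms of each column as K = Σ(ρt)_known − 3380 × (depth of known layers): K_1 = 59674.5 − 3380×22.35 = −15868.5; K_2 = 66801.2 − 3380×(0.6632 + 24.38) = −17844.816.
Balance: K_1 − x×(3380 − 2970) = K_2, so x = (K_1 − K_2)/(3380 − 2970) = 1976.32/410 = 4.82 km.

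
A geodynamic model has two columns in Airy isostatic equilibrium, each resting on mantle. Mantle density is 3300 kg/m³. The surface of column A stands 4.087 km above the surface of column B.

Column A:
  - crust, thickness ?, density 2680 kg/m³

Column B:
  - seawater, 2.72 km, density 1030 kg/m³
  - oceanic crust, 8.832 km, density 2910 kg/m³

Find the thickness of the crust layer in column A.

Take the compensation level at the base of the deeper column (depth z_c below the surface of column A) and equate Σ ρ_i t_i down to z_c; mantle fills any gap and the z_c terms cancel.
Column A: x×2680 + (z_c − 0 − x)×3300
Column B: 4.087×0 + 2.72×1030 + 8.832×2910 + (z_c − 4.087 − 11.552)×3300
The z_c×3300 term appears on both sides and cancels. Collect the known terms of each column as K = Σ(ρt)_known − 3300 × (depth of known layers): K_A = 0 − 3300×0 = 0; K_B = 28502.72 − 3300×(4.087 + 11.552) = −23105.98.
Balance: K_A − x×(3300 − 2680) = K_B, so x = (K_A − K_B)/(3300 − 2680) = 23106/620 = 37.3 km.

37.3 km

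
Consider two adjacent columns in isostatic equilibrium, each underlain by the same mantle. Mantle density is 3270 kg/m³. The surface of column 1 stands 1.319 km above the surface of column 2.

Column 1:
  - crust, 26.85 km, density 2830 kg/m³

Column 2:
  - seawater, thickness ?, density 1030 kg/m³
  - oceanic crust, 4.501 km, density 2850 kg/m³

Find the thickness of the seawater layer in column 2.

Take the compensation level at the base of the deeper column (depth z_c below the surface of column 1) and equate Σ ρ_i t_i down to z_c; mantle fills any gap and the z_c terms cancel.
Column 1: 26.85×2830 + (z_c − 26.85)×3270
Column 2: 1.319×0 + x×1030 + 4.501×2850 + (z_c − 1.319 − 4.501 − x)×3270
The z_c×3270 term appears on both sides and cancels. Collect the known terms of each column as K = Σ(ρt)_known − 3270 × (depth of known layers): K_1 = 75985.5 − 3270×26.85 = −11814; K_2 = 12827.85 − 3270×(1.319 + 4.501) = −6203.55.
Balance: K_1 = K_2 − x×(3270 − 1030), so x = (K_2 − K_1)/(3270 − 1030) = 5610.45/2240 = 2.5 km.

2.5 km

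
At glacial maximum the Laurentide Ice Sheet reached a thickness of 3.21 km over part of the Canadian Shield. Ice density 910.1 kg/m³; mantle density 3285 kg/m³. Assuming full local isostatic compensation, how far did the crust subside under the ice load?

By Archimedes' principle applied to the lithosphere: the ice load ρ_ice t is balanced by mantle displaced below, ρ_m s.
s = t ρ_ice / ρ_m = 3.21 km × 910.1/3285 = 0.889 km.

0.889 km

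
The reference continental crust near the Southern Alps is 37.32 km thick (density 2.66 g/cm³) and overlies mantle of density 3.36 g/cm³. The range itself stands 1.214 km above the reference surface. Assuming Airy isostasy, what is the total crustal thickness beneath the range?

Root depth r = h ρ_c / (ρ_m − ρ_c) = 1.214 km × 2.66 / 0.7 = 4.613 km.
Total thickness = T + h + r = 37.32 km + 1.214 km + 4.613 km = 43.1 km.

43.1 km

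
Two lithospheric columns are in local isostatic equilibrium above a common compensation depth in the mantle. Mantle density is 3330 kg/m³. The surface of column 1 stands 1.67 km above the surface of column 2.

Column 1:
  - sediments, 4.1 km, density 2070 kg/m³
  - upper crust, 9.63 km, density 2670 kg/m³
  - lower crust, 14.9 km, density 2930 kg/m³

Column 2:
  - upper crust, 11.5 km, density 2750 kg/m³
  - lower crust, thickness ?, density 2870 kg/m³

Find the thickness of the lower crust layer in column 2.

Take the compensation level at the base of the deeper column (depth z_c below the surface of column 1) and equate Σ ρ_i t_i down to z_c; mantle fills any gap and the z_c terms cancel.
Column 1: 4.1×2070 + 9.63×2670 + 14.9×2930 + (z_c − 28.63)×3330
Column 2: 1.67×0 + 11.5×2750 + x×2870 + (z_c − 1.67 − 11.5 − x)×3330
The z_c×3330 term appears on both sides and cancels. Collect the known terms of each column as K = Σ(ρt)_known − 3330 × (depth of known layers): K_1 = 77856.1 − 3330×28.63 = −17481.8; K_2 = 31625 − 3330×(1.67 + 11.5) = −12231.1.
Balance: K_1 = K_2 − x×(3330 − 2870), so x = (K_2 − K_1)/(3330 − 2870) = 5250.7/460 = 11.4 km.

11.4 km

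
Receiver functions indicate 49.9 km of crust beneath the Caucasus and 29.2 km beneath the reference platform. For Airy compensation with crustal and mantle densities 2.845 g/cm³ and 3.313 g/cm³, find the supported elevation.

2.92 km

Excess crust Δ = 49.9 km − 29.2 km = 20.7 km, split between elevation h and root r with h + r = Δ.
Airy balance ρ_c h = (ρ_m − ρ_c) r gives r = h ρ_c/(ρ_m − ρ_c), so h (1 + ρ_c/(ρ_m − ρ_c)) = Δ, i.e. h = Δ (ρ_m − ρ_c)/ρ_m.
h = 20.7 km × 0.468/3.313 = 2.92 km.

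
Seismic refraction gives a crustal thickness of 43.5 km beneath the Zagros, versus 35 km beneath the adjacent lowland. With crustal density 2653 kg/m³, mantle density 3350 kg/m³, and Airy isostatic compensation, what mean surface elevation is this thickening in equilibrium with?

1.77 km

Excess crust Δ = 43.5 km − 35 km = 8.5 km, split between elevation h and root r with h + r = Δ.
Airy balance ρ_c h = (ρ_m − ρ_c) r gives r = h ρ_c/(ρ_m − ρ_c), so h (1 + ρ_c/(ρ_m − ρ_c)) = Δ, i.e. h = Δ (ρ_m − ρ_c)/ρ_m.
h = 8.5 km × 697/3350 = 1.77 km.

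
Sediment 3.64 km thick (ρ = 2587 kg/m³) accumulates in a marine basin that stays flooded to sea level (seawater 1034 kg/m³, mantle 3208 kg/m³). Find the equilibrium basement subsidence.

Submarine loading: the sediment displaces seawater, and the subsidence is in turn flooded, so s (ρ_m − ρ_w) = t (ρ_sed − ρ_w).
s = 3.64 km × (2587 − 1034) / (3208 − 1034) = 2.6 km.

2.6 km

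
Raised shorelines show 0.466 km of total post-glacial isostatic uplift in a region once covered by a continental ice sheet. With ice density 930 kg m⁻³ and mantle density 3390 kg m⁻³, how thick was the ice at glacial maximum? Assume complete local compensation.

1.7 km

u = t ρ_ice/ρ_m → t = u ρ_m/ρ_ice = 0.466 km × 3390/930 = 1.7 km.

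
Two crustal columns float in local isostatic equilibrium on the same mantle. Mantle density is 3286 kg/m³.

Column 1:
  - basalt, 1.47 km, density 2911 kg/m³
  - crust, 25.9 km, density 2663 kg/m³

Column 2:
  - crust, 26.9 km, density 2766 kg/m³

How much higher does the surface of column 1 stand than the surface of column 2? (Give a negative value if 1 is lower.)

0.821 km

For any compensation level in the mantle, the mantle terms cancel and isostasy reduces to e = (Σt_1 − Σt_2) − (Σ(ρt)_1 − Σ(ρt)_2) / ρ_m.
Σt_1 = 27.37 km; Σt_2 = 26.9 km; Σ(ρt)_1 = 73250.87; Σ(ρt)_2 = 74405.4 (in km·kg/m³).
e = (27.37 − 26.9) − (73250.87 − 74405.4) / 3286 = 0.821 km.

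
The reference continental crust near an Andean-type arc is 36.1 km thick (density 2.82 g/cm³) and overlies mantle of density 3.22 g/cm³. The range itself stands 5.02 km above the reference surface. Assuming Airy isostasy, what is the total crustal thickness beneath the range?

76.5 km

Root depth r = h ρ_c / (ρ_m − ρ_c) = 5.02 km × 2.82 / 0.4 = 35.39 km.
Total thickness = T + h + r = 36.1 km + 5.02 km + 35.39 km = 76.5 km.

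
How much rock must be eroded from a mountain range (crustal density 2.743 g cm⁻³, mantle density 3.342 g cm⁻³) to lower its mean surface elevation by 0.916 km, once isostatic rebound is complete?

5.11 km

Net drop Δ = e − u = e − e ρ_c/ρ_m = e (ρ_m − ρ_c)/ρ_m.
e = Δ ρ_m/(ρ_m − ρ_c) = 0.916 km × 3.342/0.599 = 5.11 km.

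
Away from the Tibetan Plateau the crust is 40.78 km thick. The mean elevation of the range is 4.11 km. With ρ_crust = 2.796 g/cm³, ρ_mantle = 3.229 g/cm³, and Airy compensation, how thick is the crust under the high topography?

71.4 km

Root depth r = h ρ_c / (ρ_m − ρ_c) = 4.11 km × 2.796 / 0.433 = 26.54 km.
Total thickness = T + h + r = 40.78 km + 4.11 km + 26.54 km = 71.4 km.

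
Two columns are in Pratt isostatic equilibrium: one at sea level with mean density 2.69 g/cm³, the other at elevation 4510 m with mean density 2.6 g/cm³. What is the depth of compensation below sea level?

ρ_ref D = ρ (D + h) → D (ρ_ref − ρ) = ρ h.
D = ρ h/(ρ_ref − ρ) = 2.6 × 4510 m/(2.69 − 2.6) = 130000 m.

130000 m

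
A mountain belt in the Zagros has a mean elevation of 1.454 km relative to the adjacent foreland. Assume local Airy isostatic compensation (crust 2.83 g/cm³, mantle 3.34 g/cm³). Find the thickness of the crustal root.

Equating mass per unit area of the two columns: the weight of the topography is balanced by the buoyancy of the root, ρ_c h = (ρ_m − ρ_c) r.
r = h · ρ_c / (ρ_m − ρ_c) = 1.454 km × 2.83 / (3.34 − 2.83) = 8.07 km.

8.07 km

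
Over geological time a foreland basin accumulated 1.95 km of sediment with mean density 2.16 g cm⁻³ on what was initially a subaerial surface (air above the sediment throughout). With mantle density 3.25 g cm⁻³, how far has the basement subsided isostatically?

1.3 km

Subaerial load: s = t ρ_sed / ρ_m = 1.95 km × 2.16/3.25 = 1.3 km.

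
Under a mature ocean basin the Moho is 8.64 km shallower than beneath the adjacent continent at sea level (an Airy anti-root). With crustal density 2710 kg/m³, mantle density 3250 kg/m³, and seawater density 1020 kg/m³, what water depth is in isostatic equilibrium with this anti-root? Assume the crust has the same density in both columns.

Replacing a thickness d of crust by seawater at the top must be balanced by replacing crust with mantle at the base: d (ρ_c − ρ_w) = a (ρ_m − ρ_c).
d = a (ρ_m − ρ_c)/(ρ_c − ρ_w) = 8.64 km × 540/1690 = 2.76 km.

2.76 km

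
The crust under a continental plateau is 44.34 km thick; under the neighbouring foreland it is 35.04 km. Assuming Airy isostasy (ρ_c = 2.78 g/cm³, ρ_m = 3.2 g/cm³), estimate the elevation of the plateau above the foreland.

1.22 km

Excess crust Δ = 44.34 km − 35.04 km = 9.3 km, split between elevation h and root r with h + r = Δ.
Airy balance ρ_c h = (ρ_m − ρ_c) r gives r = h ρ_c/(ρ_m − ρ_c), so h (1 + ρ_c/(ρ_m − ρ_c)) = Δ, i.e. h = Δ (ρ_m − ρ_c)/ρ_m.
h = 9.3 km × 0.42/3.2 = 1.22 km.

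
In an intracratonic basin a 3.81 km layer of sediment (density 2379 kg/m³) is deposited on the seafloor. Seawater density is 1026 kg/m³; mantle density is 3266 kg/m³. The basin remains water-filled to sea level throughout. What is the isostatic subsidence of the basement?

2.3 km

Submarine loading: the sediment displaces seawater, and the subsidence is in turn flooded, so s (ρ_m − ρ_w) = t (ρ_sed − ρ_w).
s = 3.81 km × (2379 − 1026) / (3266 − 1026) = 2.3 km.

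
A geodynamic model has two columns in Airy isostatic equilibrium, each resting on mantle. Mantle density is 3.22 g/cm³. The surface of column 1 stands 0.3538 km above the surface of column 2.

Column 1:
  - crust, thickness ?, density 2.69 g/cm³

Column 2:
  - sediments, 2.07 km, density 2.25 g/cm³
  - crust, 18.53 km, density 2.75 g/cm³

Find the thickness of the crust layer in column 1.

Take the compensation level at the base of the deeper column (depth z_c below the surface of column 1) and equate Σ ρ_i t_i down to z_c; mantle fills any gap and the z_c terms cancel.
Column 1: x×2.69 + (z_c − 0 − x)×3.22
Column 2: 0.3538×0 + 2.07×2.25 + 18.53×2.75 + (z_c − 0.3538 − 20.6)×3.22
The z_c×3.22 term appears on both sides and cancels. Collect the known terms of each column as K = Σ(ρt)_known − 3.22 × (depth of known layers): K_1 = 0 − 3.22×0 = 0; K_2 = 55.615 − 3.22×(0.3538 + 20.6) = −11.856236.
Balance: K_1 − x×(3.22 − 2.69) = K_2, so x = (K_1 − K_2)/(3.22 − 2.69) = 11.8562/0.53 = 22.4 km.

22.4 km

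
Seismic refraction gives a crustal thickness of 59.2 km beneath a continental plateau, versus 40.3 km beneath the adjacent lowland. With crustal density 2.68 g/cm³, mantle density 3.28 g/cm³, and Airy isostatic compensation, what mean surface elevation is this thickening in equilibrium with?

Excess crust Δ = 59.2 km − 40.3 km = 18.9 km, split between elevation h and root r with h + r = Δ.
Airy balance ρ_c h = (ρ_m − ρ_c) r gives r = h ρ_c/(ρ_m − ρ_c), so h (1 + ρ_c/(ρ_m − ρ_c)) = Δ, i.e. h = Δ (ρ_m − ρ_c)/ρ_m.
h = 18.9 km × 0.6/3.28 = 3.46 km.

3.46 km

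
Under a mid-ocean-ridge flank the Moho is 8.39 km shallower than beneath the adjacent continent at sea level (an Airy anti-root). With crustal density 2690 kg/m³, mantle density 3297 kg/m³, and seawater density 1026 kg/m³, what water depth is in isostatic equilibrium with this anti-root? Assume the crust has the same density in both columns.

Replacing a thickness d of crust by seawater at the top must be balanced by replacing crust with mantle at the base: d (ρ_c − ρ_w) = a (ρ_m − ρ_c).
d = a (ρ_m − ρ_c)/(ρ_c − ρ_w) = 8.39 km × 607/1664 = 3.06 km.

3.06 km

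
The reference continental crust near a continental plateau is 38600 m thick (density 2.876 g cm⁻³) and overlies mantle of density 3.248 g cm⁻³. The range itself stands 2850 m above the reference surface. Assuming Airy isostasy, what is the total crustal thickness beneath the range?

63500 m

Root depth r = h ρ_c / (ρ_m − ρ_c) = 2850 m × 2.876 / 0.372 = 22030 m.
Total thickness = T + h + r = 38600 m + 2850 m + 22030 m = 63500 m.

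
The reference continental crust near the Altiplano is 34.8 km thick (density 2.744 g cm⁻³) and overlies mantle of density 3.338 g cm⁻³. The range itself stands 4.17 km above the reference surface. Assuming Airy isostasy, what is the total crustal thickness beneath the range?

58.2 km

Root depth r = h ρ_c / (ρ_m − ρ_c) = 4.17 km × 2.744 / 0.594 = 19.26 km.
Total thickness = T + h + r = 34.8 km + 4.17 km + 19.26 km = 58.2 km.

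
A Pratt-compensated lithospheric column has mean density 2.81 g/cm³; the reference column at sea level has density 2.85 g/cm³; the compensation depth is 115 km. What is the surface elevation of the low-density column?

1.64 km

ρ_ref D = ρ (D + h) → h = D (ρ_ref − ρ)/ρ.
h = 115 km × (2.85 − 2.81)/2.81 = 1.64 km.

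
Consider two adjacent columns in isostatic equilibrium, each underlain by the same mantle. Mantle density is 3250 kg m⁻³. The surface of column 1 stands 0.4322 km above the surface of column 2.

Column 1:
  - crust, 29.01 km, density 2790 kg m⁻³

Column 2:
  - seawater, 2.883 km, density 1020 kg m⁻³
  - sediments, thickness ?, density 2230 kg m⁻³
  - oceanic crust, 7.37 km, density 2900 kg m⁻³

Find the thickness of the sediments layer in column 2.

Take the compensation level at the base of the deeper column (depth z_c below the surface of column 1) and equate Σ ρ_i t_i down to z_c; mantle fills any gap and the z_c terms cancel.
Column 1: 29.01×2790 + (z_c − 29.01)×3250
Column 2: 0.4322×0 + 2.883×1020 + x×2230 + 7.37×2900 + (z_c − 0.4322 − 10.253 − x)×3250
The z_c×3250 term appears on both sides and cancels. Collect the known terms of each column as K = Σ(ρt)_known − 3250 × (depth of known layers): K_1 = 80937.9 − 3250×29.01 = −13344.6; K_2 = 24313.66 − 3250×(0.4322 + 10.253) = −10413.24.
Balance: K_1 = K_2 − x×(3250 − 2230), so x = (K_2 − K_1)/(3250 − 2230) = 2931.36/1020 = 2.87 km.

2.87 km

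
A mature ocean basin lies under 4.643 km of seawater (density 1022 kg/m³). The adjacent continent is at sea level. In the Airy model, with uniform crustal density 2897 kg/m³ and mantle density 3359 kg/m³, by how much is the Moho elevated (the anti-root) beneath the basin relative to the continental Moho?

18.8 km

For local isostatic compensation: replacing crust with seawater at the top is compensated by replacing crust with mantle at the base: d (ρ_c − ρ_w) = a (ρ_m − ρ_c).
a = d (ρ_c − ρ_w)/(ρ_m − ρ_c) = 4.643 km × 1875/462 = 18.8 km.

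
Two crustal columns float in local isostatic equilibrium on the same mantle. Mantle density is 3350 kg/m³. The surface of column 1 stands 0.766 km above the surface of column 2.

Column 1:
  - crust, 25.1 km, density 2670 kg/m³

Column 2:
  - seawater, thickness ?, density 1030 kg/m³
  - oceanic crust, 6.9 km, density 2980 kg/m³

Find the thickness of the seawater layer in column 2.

5.15 km

Take the compensation level at the base of the deeper column (depth z_c below the surface of column 1) and equate Σ ρ_i t_i down to z_c; mantle fills any gap and the z_c terms cancel.
Column 1: 25.1×2670 + (z_c − 25.1)×3350
Column 2: 0.766×0 + x×1030 + 6.9×2980 + (z_c − 0.766 − 6.9 − x)×3350
The z_c×3350 term appears on both sides and cancels. Collect the known terms of each column as K = Σ(ρt)_known − 3350 × (depth of known layers): K_1 = 67017 − 3350×25.1 = −17068; K_2 = 20562 − 3350×(0.766 + 6.9) = −5119.1.
Balance: K_1 = K_2 − x×(3350 − 1030), so x = (K_2 − K_1)/(3350 − 1030) = 11948.9/2320 = 5.15 km.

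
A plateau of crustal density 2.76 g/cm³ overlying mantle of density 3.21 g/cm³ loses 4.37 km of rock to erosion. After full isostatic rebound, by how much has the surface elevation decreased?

Rebound u = e ρ_c/ρ_m = 4.37 km × 2.76/3.21 = 3.757 km.
Net surface drop = e − u = 4.37 km − 3.757 km = e (ρ_m − ρ_c)/ρ_m = 0.613 km.

0.613 km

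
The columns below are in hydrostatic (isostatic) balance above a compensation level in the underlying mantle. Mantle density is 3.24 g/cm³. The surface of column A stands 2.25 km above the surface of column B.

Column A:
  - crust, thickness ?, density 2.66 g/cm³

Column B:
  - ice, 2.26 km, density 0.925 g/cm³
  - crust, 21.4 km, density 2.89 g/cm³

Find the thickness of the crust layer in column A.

34.5 km

Take the compensation level at the base of the deeper column (depth z_c below the surface of column A) and equate Σ ρ_i t_i down to z_c; mantle fills any gap and the z_c terms cancel.
Column A: x×2.66 + (z_c − 0 − x)×3.24
Column B: 2.25×0 + 2.26×0.925 + 21.4×2.89 + (z_c − 2.25 − 23.66)×3.24
The z_c×3.24 term appears on both sides and cancels. Collect the known terms of each column as K = Σ(ρt)_known − 3.24 × (depth of known layers): K_A = 0 − 3.24×0 = 0; K_B = 63.9365 − 3.24×(2.25 + 23.66) = −20.0119.
Balance: K_A − x×(3.24 − 2.66) = K_B, so x = (K_A − K_B)/(3.24 − 2.66) = 20.0119/0.58 = 34.5 km.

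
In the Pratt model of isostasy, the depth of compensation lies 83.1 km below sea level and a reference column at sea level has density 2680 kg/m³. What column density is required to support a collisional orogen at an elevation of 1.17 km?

2640 kg/m³

Pratt balance: ρ_ref D = ρ (D + h).
ρ = ρ_ref D/(D + h) = 2680 × 83.1 km/(83.1 km + 1.17 km) = 2640 kg/m³.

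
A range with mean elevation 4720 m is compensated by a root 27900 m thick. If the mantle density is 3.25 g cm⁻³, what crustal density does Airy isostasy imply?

ρ_c h = (ρ_m − ρ_c) r → ρ_c (h + r) = ρ_m r → ρ_c = ρ_m r / (h + r).
ρ_c = 3.25 × 27900 m / (4720 m + 27900 m) = 2.78 g cm⁻³.

2.78 g cm⁻³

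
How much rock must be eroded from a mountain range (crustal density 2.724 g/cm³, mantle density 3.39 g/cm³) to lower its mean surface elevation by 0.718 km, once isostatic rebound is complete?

Net drop Δ = e − u = e − e ρ_c/ρ_m = e (ρ_m − ρ_c)/ρ_m.
e = Δ ρ_m/(ρ_m − ρ_c) = 0.718 km × 3.39/0.666 = 3.65 km.

3.65 km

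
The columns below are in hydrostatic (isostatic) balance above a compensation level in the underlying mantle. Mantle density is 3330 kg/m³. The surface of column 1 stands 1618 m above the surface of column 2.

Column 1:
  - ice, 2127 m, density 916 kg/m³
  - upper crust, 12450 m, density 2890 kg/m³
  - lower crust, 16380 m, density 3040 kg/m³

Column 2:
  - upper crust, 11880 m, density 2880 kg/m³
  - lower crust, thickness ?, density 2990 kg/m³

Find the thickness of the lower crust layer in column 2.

13600 m

Take the compensation level at the base of the deeper column (depth z_c below the surface of column 1) and equate Σ ρ_i t_i down to z_c; mantle fills any gap and the z_c terms cancel.
Column 1: 2127×916 + 12450×2890 + 16380×3040 + (z_c − 30957)×3330
Column 2: 1618×0 + 11880×2880 + x×2990 + (z_c − 1618 − 11880 − x)×3330
The z_c×3330 term appears on both sides and cancels. Collect the known terms of each column as K = Σ(ρt)_known − 3330 × (depth of known layers): K_1 = 87724032 − 3330×30957 = −15362778; K_2 = 34214400 − 3330×(1618 + 11880) = −10733940.
Balance: K_1 = K_2 − x×(3330 − 2990), so x = (K_2 − K_1)/(3330 − 2990) = 4628840/340 = 13600 m.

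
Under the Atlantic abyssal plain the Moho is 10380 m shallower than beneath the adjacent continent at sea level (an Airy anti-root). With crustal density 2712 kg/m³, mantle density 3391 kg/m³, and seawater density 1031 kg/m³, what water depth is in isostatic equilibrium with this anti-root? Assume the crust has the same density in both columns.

4190 m

Replacing a thickness d of crust by seawater at the top must be balanced by replacing crust with mantle at the base: d (ρ_c − ρ_w) = a (ρ_m − ρ_c).
d = a (ρ_m − ρ_c)/(ρ_c − ρ_w) = 10380 m × 679/1681 = 4190 m.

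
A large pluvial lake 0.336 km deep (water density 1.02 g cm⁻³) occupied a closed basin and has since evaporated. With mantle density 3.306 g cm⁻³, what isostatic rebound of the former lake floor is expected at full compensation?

u = d ρ_w/ρ_m = 0.336 km × 1.02/3.306 = 0.104 km.

0.104 km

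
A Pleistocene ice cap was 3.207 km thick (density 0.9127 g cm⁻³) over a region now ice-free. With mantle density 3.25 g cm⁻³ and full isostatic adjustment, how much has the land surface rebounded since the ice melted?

0.901 km

Removing the load lets mantle flow back in; uplift u satisfies ρ_ice t = ρ_m u.
u = t ρ_ice/ρ_m = 3.207 km × 0.9127/3.25 = 0.901 km.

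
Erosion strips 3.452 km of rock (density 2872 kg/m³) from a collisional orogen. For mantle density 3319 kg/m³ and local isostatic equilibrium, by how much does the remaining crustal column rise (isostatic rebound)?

2.99 km

Unloading: uplift u = e ρ_c/ρ_m = 3.452 km × 2872/3319 = 2.99 km.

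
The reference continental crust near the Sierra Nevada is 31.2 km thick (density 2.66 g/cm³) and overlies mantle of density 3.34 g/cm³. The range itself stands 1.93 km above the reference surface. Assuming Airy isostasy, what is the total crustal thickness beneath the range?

40.7 km

Root depth r = h ρ_c / (ρ_m − ρ_c) = 1.93 km × 2.66 / 0.68 = 7.55 km.
Total thickness = T + h + r = 31.2 km + 1.93 km + 7.55 km = 40.7 km.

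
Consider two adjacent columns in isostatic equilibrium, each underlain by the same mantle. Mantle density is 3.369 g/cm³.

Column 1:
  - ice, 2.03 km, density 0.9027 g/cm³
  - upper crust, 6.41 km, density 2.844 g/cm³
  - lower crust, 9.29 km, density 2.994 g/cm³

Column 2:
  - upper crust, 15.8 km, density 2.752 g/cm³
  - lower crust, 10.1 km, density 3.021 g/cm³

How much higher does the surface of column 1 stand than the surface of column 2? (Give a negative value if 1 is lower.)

−0.418 km

For any compensation level in the mantle, the mantle terms cancel and isostasy reduces to e = (Σt_1 − Σt_2) − (Σ(ρt)_1 − Σ(ρt)_2) / ρ_m.
Σt_1 = 17.73 km; Σt_2 = 25.9 km; Σ(ρt)_1 = 47.876781; Σ(ρt)_2 = 73.9937 (in km·g/cm³).
e = (17.73 − 25.9) − (47.876781 − 73.9937) / 3.369 = −0.418 km.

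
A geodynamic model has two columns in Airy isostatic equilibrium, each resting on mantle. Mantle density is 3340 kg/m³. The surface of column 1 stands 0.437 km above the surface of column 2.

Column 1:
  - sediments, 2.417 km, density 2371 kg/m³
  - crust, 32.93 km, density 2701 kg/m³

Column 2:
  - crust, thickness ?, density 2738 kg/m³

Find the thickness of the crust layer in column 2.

36.4 km

Take the compensation level at the base of the deeper column (depth z_c below the surface of column 1) and equate Σ ρ_i t_i down to z_c; mantle fills any gap and the z_c terms cancel.
Column 1: 2.417×2371 + 32.93×2701 + (z_c − 35.347)×3340
Column 2: 0.437×0 + x×2738 + (z_c − 0.437 − 0 − x)×3340
The z_c×3340 term appears on both sides and cancels. Collect the known terms of each column as K = Σ(ρt)_known − 3340 × (depth of known layers): K_1 = 94674.637 − 3340×35.347 = −23384.343; K_2 = 0 − 3340×(0.437 + 0) = −1459.58.
Balance: K_1 = K_2 − x×(3340 − 2738), so x = (K_2 − K_1)/(3340 − 2738) = 21924.8/602 = 36.4 km.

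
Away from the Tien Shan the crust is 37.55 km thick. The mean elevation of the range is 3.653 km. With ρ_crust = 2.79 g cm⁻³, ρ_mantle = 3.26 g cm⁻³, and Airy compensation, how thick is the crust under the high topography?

62.9 km

Root depth r = h ρ_c / (ρ_m − ρ_c) = 3.653 km × 2.79 / 0.47 = 21.68 km.
Total thickness = T + h + r = 37.55 km + 3.653 km + 21.68 km = 62.9 km.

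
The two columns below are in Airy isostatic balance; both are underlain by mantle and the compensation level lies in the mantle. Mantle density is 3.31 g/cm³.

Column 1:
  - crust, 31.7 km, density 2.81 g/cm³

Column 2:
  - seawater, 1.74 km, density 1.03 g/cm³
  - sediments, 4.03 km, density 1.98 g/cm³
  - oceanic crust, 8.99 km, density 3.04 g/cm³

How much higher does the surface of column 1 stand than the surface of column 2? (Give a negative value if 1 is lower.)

For any compensation level in the mantle, the mantle terms cancel and isostasy reduces to e = (Σt_1 − Σt_2) − (Σ(ρt)_1 − Σ(ρt)_2) / ρ_m.
Σt_1 = 31.7 km; Σt_2 = 14.76 km; Σ(ρt)_1 = 89.077; Σ(ρt)_2 = 37.1012 (in km·g/cm³).
e = (31.7 − 14.76) − (89.077 − 37.1012) / 3.31 = 1.24 km.

1.24 km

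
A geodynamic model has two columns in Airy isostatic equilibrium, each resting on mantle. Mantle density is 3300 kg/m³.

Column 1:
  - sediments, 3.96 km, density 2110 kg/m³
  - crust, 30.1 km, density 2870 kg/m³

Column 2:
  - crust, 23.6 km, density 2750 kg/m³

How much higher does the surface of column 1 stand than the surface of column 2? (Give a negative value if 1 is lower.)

1.42 km

For any compensation level in the mantle, the mantle terms cancel and isostasy reduces to e = (Σt_1 − Σt_2) − (Σ(ρt)_1 − Σ(ρt)_2) / ρ_m.
Σt_1 = 34.06 km; Σt_2 = 23.6 km; Σ(ρt)_1 = 94742.6; Σ(ρt)_2 = 64900 (in km·kg/m³).
e = (34.06 − 23.6) − (94742.6 − 64900) / 3300 = 1.42 km.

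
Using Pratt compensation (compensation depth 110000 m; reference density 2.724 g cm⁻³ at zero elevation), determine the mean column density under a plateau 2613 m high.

Pratt balance: ρ_ref D = ρ (D + h).
ρ = ρ_ref D/(D + h) = 2.724 × 110000 m/(110000 m + 2613 m) = 2.66 g cm⁻³.

2.66 g cm⁻³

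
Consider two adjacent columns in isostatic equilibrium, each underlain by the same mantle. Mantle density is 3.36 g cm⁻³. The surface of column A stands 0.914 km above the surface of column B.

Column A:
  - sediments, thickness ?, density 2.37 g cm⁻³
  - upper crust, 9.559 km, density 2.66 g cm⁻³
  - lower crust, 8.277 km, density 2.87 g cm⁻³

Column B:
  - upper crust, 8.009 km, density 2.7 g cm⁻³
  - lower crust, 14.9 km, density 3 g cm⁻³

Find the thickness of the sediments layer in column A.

Take the compensation level at the base of the deeper column (depth z_c below the surface of column A) and equate Σ ρ_i t_i down to z_c; mantle fills any gap and the z_c terms cancel.
Column A: x×2.37 + 9.559×2.66 + 8.277×2.87 + (z_c − 17.836 − x)×3.36
Column B: 0.914×0 + 8.009×2.7 + 14.9×3 + (z_c − 0.914 − 22.909)×3.36
The z_c×3.36 term appears on both sides and cancels. Collect the known terms of each column as K = Σ(ρt)_known − 3.36 × (depth of known layers): K_A = 49.18193 − 3.36×17.836 = −10.74703; K_B = 66.3243 − 3.36×(0.914 + 22.909) = −13.72098.
Balance: K_A − x×(3.36 − 2.37) = K_B, so x = (K_A − K_B)/(3.36 − 2.37) = 2.97395/0.99 = 3 km.

3 km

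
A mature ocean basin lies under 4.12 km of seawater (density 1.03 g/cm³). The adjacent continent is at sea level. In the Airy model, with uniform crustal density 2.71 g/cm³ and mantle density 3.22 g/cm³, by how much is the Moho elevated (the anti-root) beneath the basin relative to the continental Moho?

Isostatic balance requires: replacing crust with seawater at the top is compensated by replacing crust with mantle at the base: d (ρ_c − ρ_w) = a (ρ_m − ρ_c).
a = d (ρ_c − ρ_w)/(ρ_m − ρ_c) = 4.12 km × 1.68/0.51 = 13.6 km.

13.6 km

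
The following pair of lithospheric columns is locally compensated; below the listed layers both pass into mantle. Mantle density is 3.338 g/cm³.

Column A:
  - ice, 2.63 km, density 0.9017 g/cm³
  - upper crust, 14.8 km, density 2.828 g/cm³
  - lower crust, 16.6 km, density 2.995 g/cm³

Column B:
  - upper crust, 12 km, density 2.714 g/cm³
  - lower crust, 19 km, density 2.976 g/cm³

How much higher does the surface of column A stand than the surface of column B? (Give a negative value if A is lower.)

For any compensation level in the mantle, the mantle terms cancel and isostasy reduces to e = (Σt_A − Σt_B) − (Σ(ρt)_A − Σ(ρt)_B) / ρ_m.
Σt_A = 34.03 km; Σt_B = 31 km; Σ(ρt)_A = 93.942871; Σ(ρt)_B = 89.112 (in km·g/cm³).
e = (34.03 − 31) − (93.942871 − 89.112) / 3.338 = 1.58 km.

1.58 km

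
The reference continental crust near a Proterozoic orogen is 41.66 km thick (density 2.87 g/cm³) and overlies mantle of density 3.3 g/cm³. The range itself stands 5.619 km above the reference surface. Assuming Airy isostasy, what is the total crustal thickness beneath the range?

84.8 km

Root depth r = h ρ_c / (ρ_m − ρ_c) = 5.619 km × 2.87 / 0.43 = 37.5 km.
Total thickness = T + h + r = 41.66 km + 5.619 km + 37.5 km = 84.8 km.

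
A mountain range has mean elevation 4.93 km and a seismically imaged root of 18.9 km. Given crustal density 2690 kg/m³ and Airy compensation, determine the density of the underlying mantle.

3390 kg/m³

Airy balance: ρ_c h = (ρ_m − ρ_c) r → ρ_m = ρ_c (1 + h/r).
ρ_m = 2690 × (1 + 4.93 km/18.9 km) = 3390 kg/m³.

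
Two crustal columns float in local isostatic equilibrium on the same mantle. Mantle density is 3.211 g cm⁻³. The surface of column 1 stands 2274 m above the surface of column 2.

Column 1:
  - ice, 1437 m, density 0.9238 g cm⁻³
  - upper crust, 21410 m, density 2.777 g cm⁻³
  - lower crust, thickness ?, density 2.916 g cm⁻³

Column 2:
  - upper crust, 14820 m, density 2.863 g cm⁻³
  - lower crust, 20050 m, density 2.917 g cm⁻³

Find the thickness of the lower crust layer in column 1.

19600 m

Take the compensation level at the base of the deeper column (depth z_c below the surface of column 1) and equate Σ ρ_i t_i down to z_c; mantle fills any gap and the z_c terms cancel.
Column 1: 1437×0.9238 + 21410×2.777 + x×2.916 + (z_c − 22847 − x)×3.211
Column 2: 2274×0 + 14820×2.863 + 20050×2.917 + (z_c − 2274 − 34870)×3.211
The z_c×3.211 term appears on both sides and cancels. Collect the known terms of each column as K = Σ(ρt)_known − 3.211 × (depth of known layers): K_1 = 60783.0706 − 3.211×22847 = −12578.6464; K_2 = 100915.51 − 3.211×(2274 + 34870) = −18353.874.
Balance: K_1 − x×(3.211 − 2.916) = K_2, so x = (K_1 − K_2)/(3.211 − 2.916) = 5775.23/0.295 = 19600 m.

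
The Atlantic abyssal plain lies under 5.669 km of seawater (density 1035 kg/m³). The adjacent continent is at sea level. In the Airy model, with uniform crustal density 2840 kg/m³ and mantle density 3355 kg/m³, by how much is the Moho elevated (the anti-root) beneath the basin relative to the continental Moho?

Balancing pressure at the compensation depth: replacing crust with seawater at the top is compensated by replacing crust with mantle at the base: d (ρ_c − ρ_w) = a (ρ_m − ρ_c).
a = d (ρ_c − ρ_w)/(ρ_m − ρ_c) = 5.669 km × 1805/515 = 19.9 km.

19.9 km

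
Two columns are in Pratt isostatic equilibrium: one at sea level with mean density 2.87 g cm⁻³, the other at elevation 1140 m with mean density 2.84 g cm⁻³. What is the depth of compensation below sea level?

108000 m

ρ_ref D = ρ (D + h) → D (ρ_ref − ρ) = ρ h.
D = ρ h/(ρ_ref − ρ) = 2.84 × 1140 m/(2.87 − 2.84) = 108000 m.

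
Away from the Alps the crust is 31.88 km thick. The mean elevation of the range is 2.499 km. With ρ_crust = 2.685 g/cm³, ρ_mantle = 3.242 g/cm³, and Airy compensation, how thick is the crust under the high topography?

Root depth r = h ρ_c / (ρ_m − ρ_c) = 2.499 km × 2.685 / 0.557 = 12.05 km.
Total thickness = T + h + r = 31.88 km + 2.499 km + 12.05 km = 46.4 km.

46.4 km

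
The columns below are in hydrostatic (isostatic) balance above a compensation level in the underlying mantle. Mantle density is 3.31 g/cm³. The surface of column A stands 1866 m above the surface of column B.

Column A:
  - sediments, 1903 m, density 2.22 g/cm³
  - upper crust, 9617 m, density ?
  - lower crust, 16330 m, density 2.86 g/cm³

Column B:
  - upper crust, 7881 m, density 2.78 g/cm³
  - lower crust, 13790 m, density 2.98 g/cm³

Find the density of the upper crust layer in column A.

Take the compensation level at the base of the deeper column (depth z_c below the surface of column A) and equate Σ ρ_i t_i down to z_c; mantle fills any gap and the z_c terms cancel.
Column A: 1903×2.22 + 9617×ρ + 16330×2.86 + (z_c − 27850)×3.31
Column B: 1866×0 + 7881×2.78 + 13790×2.98 + (z_c − 1866 − 21671)×3.31
The z_c×3.31 term appears on both sides and cancels. Collect the known terms of each column as K = Σ(ρt)_known − 3.31 × (depth of known layers): K_A = 50928.46 − 3.31×27850 = −41255.04; K_B = 63003.38 − 3.31×(1866 + 21671) = −14904.09.
Balance: K_A + 9617×ρ = K_B, so ρ = (K_B − K_A)/9617 = 26351/9617 = 2.74 g/cm³.

2.74 g/cm³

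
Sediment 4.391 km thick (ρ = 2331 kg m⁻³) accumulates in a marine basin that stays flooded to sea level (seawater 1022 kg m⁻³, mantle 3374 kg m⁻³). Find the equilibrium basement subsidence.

2.44 km

Submarine loading: the sediment displaces seawater, and the subsidence is in turn flooded, so s (ρ_m − ρ_w) = t (ρ_sed − ρ_w).
s = 4.391 km × (2331 − 1022) / (3374 − 1022) = 2.44 km.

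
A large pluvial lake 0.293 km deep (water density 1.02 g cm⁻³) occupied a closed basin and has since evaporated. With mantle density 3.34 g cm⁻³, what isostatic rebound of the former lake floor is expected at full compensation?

0.0895 km

u = d ρ_w/ρ_m = 0.293 km × 1.02/3.34 = 0.0895 km.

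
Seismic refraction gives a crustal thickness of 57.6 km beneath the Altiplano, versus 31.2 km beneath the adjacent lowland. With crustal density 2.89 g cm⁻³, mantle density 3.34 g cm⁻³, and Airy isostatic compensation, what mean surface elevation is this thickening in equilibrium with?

3.56 km

Excess crust Δ = 57.6 km − 31.2 km = 26.4 km, split between elevation h and root r with h + r = Δ.
Airy balance ρ_c h = (ρ_m − ρ_c) r gives r = h ρ_c/(ρ_m − ρ_c), so h (1 + ρ_c/(ρ_m − ρ_c)) = Δ, i.e. h = Δ (ρ_m − ρ_c)/ρ_m.
h = 26.4 km × 0.45/3.34 = 3.56 km.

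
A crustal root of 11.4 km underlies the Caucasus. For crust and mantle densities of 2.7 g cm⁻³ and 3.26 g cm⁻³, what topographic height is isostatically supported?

Isostatic balance requires: ρ_c h = (ρ_m − ρ_c) r.
h = r (ρ_m − ρ_c) / ρ_c = 11.4 km × (3.26 − 2.7) / 2.7 = 2.36 km.

2.36 km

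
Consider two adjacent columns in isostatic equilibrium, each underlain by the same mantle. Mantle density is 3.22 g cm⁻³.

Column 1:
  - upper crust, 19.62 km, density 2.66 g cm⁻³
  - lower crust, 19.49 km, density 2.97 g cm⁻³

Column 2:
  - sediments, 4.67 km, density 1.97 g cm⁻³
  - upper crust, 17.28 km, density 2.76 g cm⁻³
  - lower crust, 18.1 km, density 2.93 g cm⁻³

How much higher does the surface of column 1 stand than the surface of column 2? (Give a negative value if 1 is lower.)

−0.986 km

For any compensation level in the mantle, the mantle terms cancel and isostasy reduces to e = (Σt_1 − Σt_2) − (Σ(ρt)_1 − Σ(ρt)_2) / ρ_m.
Σt_1 = 39.11 km; Σt_2 = 40.05 km; Σ(ρt)_1 = 110.0745; Σ(ρt)_2 = 109.9257 (in km·g cm⁻³).
e = (39.11 − 40.05) − (110.0745 − 109.9257) / 3.22 = −0.986 km.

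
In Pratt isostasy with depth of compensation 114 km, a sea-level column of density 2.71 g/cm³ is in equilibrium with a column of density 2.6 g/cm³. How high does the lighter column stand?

4.82 km

ρ_ref D = ρ (D + h) → h = D (ρ_ref − ρ)/ρ.
h = 114 km × (2.71 − 2.6)/2.6 = 4.82 km.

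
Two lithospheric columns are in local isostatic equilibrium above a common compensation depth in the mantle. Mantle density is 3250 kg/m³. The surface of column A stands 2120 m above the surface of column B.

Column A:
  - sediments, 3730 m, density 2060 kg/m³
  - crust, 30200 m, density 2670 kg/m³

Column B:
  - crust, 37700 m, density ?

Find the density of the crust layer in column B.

2850 kg/m³

Take the compensation level at the base of the deeper column (depth z_c below the surface of column A) and equate Σ ρ_i t_i down to z_c; mantle fills any gap and the z_c terms cancel.
Column A: 3730×2060 + 30200×2670 + (z_c − 33930)×3250
Column B: 2120×0 + 37700×ρ + (z_c − 2120 − 37700)×3250
The z_c×3250 term appears on both sides and cancels. Collect the known terms of each column as K = Σ(ρt)_known − 3250 × (depth of known layers): K_A = 88317800 − 3250×33930 = −21954700; K_B = 0 − 3250×(2120 + 37700) = −129415000.
Balance: K_A = K_B + 37700×ρ, so ρ = (K_A − K_B)/37700 = 107460000/37700 = 2850 kg/m³.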